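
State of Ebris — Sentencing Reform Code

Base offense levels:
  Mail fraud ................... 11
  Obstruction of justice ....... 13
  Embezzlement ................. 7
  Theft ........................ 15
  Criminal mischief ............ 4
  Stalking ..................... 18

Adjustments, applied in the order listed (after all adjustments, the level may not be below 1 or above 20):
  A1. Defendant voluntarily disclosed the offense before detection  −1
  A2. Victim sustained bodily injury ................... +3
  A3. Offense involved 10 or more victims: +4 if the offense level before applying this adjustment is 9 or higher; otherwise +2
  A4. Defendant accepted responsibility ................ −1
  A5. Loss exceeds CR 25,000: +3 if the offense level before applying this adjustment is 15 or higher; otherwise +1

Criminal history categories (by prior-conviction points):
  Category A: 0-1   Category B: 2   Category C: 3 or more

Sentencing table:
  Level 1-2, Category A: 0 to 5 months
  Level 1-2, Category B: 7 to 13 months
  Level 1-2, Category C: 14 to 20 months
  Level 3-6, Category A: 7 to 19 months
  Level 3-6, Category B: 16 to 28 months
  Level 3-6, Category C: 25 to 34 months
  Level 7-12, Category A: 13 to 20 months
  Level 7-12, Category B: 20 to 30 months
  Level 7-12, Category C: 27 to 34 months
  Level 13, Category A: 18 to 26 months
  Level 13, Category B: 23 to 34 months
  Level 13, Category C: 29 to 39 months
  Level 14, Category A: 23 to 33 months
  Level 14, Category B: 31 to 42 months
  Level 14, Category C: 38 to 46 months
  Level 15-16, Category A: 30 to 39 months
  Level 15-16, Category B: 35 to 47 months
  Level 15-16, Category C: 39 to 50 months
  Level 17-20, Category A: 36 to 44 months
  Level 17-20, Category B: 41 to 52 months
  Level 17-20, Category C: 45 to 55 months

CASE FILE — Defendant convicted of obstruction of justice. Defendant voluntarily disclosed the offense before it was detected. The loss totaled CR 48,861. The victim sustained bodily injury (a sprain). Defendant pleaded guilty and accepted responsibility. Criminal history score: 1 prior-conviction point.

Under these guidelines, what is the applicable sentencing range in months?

Base offense level for obstruction of justice: 13.
A1 applies: 13 − 1 = 12.
A2 applies: 12 + 3 = 15.
A4 applies: 15 − 1 = 14.
A5 applies (level before this adjustment is 14 < 15, so +1): 14 + 1 = 15.
Final offense level: 15.
Criminal history: 1 prior point → Category A (0-1).
Level 15 falls in the 15-16 band.
Grid: Level 15-16 × Category A = 30-39 months.

30-39 months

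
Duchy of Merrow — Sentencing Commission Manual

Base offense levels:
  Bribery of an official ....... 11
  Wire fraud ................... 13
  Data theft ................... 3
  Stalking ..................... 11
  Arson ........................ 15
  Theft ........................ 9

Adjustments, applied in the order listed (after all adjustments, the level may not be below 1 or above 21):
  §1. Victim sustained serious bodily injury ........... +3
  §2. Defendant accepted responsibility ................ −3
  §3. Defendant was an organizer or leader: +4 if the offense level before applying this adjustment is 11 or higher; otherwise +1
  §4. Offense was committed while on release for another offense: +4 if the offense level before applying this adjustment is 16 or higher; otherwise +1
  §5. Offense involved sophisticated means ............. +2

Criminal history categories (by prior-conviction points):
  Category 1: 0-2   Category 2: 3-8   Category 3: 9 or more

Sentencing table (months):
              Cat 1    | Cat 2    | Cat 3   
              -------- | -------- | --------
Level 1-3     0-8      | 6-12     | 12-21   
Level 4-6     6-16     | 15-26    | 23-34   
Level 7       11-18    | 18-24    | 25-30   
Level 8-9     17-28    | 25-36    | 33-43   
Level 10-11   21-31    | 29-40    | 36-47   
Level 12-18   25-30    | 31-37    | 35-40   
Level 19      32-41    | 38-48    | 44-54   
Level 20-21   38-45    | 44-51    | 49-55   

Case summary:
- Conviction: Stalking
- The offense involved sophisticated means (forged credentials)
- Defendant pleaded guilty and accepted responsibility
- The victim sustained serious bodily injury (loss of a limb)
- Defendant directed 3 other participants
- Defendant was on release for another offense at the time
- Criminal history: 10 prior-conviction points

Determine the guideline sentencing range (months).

Base offense level for stalking: 11.
§1 applies: 11 + 3 = 14.
§2 applies: 14 − 3 = 11.
§3 applies (level before this adjustment is 11 ≥ 11, so +4): 11 + 4 = 15.
§4 applies (level before this adjustment is 15 < 16, so +1): 15 + 1 = 16.
§5 applies: 16 + 2 = 18.
Final offense level: 18.
Criminal history: 10 prior points → Category 3 (9+).
Level 18 falls in the 12-18 band.
Grid: Level 12-18 × Category 3 = 35-40 months.

35-40 months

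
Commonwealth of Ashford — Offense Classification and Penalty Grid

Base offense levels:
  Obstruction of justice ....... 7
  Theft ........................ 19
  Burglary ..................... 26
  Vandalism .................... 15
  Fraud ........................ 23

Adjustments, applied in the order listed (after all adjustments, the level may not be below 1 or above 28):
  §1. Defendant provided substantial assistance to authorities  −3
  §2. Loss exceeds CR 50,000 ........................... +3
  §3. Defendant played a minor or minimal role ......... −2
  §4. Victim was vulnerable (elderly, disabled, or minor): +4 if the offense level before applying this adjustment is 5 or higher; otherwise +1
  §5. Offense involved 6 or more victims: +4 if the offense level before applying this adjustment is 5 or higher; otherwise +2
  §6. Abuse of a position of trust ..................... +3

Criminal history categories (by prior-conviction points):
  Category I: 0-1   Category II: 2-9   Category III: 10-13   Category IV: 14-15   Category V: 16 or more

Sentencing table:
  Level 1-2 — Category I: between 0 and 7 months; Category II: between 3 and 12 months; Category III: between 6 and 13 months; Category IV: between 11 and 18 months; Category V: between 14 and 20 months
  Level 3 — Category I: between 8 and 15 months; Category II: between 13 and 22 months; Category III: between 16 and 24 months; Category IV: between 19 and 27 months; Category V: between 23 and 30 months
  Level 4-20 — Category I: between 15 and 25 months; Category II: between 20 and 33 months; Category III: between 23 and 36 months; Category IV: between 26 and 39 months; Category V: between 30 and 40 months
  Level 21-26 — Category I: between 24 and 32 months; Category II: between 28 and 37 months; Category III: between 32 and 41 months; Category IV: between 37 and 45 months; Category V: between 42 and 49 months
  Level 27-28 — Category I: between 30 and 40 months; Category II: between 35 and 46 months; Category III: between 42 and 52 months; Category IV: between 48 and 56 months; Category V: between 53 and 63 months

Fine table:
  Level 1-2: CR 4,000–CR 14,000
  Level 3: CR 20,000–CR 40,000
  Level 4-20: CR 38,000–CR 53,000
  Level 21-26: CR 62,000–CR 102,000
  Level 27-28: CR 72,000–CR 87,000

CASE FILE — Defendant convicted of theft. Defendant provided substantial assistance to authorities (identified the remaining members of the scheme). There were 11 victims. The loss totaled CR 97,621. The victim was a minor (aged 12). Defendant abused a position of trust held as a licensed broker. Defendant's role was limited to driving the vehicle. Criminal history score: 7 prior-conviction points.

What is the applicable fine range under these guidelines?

CR 72,000–CR 87,000

Base offense level for theft: 19.
§1 applies: 19 − 3 = 16.
§2 applies: 16 + 3 = 19.
§3 applies: 19 − 2 = 17.
§4 applies (level before this adjustment is 17 ≥ 5, so +4): 17 + 4 = 21.
§5 applies (level before this adjustment is 21 ≥ 5, so +4): 21 + 4 = 25.
§6 applies: 25 + 3 = 28.
Final offense level: 28.
Level 28 falls in the 27-28 band.
Fine table: Level 27-28 → CR 72,000–CR 87,000.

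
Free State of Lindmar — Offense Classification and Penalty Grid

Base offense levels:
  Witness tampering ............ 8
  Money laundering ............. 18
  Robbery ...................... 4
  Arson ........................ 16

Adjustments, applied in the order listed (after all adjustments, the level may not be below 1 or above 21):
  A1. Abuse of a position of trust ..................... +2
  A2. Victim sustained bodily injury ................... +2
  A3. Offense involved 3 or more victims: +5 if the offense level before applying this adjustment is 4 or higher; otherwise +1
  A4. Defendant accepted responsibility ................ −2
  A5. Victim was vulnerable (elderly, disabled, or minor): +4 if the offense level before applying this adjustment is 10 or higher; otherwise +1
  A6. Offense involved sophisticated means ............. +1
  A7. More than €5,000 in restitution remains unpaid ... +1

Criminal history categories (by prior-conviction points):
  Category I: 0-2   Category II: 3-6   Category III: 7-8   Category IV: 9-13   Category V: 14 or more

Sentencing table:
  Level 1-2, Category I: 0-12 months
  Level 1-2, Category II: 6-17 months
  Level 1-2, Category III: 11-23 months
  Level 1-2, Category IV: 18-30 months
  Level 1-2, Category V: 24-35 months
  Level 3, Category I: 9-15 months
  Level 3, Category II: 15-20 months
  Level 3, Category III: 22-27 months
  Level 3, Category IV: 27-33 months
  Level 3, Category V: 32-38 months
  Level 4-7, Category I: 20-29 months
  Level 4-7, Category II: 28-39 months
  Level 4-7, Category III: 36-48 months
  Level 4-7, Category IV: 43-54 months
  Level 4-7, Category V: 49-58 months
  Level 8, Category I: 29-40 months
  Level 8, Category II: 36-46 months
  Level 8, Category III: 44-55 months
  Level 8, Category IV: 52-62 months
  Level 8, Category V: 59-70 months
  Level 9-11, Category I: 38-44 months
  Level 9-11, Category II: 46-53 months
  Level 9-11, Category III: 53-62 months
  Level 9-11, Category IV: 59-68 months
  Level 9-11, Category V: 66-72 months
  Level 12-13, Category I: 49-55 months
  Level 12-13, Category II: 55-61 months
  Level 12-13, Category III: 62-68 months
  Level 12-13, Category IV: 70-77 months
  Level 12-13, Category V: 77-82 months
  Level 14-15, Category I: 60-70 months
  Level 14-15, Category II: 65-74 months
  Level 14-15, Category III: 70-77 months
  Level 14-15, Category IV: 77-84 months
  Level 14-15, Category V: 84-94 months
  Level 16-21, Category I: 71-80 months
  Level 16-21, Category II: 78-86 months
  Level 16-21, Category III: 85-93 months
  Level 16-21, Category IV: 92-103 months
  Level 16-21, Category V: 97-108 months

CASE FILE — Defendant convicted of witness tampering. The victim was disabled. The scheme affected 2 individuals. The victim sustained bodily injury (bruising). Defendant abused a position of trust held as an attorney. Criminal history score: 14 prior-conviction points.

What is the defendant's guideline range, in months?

97-108 months

Base offense level for witness tampering: 8.
A1 applies: 8 + 2 = 10.
A2 applies: 10 + 2 = 12.
A5 applies (level before this adjustment is 12 ≥ 10, so +4): 12 + 4 = 16.
A6 does not apply.
Final offense level: 16.
Criminal history: 14 prior points → Category V (14+).
Level 16 falls in the 16-21 band.
Grid: Level 16-21 × Category V = 97-108 months.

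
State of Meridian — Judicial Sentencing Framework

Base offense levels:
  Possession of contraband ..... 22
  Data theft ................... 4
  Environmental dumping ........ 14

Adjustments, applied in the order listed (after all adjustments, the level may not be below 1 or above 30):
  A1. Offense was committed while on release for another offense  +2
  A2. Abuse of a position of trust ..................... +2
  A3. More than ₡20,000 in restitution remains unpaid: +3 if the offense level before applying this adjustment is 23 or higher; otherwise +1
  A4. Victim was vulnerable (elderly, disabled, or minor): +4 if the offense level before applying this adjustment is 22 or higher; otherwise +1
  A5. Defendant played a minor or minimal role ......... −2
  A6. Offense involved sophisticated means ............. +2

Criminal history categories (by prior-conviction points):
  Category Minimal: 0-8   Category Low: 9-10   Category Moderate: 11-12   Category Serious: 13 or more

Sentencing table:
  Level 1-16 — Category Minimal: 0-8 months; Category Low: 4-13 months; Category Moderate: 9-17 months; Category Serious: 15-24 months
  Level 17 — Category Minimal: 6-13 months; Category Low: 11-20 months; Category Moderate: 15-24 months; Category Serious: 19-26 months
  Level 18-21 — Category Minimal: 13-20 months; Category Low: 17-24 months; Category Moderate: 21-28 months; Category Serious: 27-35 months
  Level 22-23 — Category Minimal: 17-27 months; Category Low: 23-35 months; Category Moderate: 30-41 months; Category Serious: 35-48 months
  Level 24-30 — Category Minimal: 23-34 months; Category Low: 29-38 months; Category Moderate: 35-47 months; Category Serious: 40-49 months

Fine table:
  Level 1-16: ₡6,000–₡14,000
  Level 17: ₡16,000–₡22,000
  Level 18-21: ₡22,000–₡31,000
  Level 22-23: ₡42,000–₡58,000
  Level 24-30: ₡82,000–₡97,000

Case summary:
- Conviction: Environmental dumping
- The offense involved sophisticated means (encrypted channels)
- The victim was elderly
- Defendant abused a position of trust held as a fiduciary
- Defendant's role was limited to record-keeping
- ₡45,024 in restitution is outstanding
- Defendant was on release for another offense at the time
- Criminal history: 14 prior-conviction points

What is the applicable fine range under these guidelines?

₡22,000–₡31,000

Base offense level for environmental dumping: 14.
A1 applies: 14 + 2 = 16.
A2 applies: 16 + 2 = 18.
A3 applies (level before this adjustment is 18 < 23, so +1): 18 + 1 = 19.
A4 applies (level before this adjustment is 19 < 22, so +1): 19 + 1 = 20.
A5 applies: 20 − 2 = 18.
A6 applies: 18 + 2 = 20.
Final offense level: 20.
Level 20 falls in the 18-21 band.
Fine table: Level 18-21 → ₡22,000–₡31,000.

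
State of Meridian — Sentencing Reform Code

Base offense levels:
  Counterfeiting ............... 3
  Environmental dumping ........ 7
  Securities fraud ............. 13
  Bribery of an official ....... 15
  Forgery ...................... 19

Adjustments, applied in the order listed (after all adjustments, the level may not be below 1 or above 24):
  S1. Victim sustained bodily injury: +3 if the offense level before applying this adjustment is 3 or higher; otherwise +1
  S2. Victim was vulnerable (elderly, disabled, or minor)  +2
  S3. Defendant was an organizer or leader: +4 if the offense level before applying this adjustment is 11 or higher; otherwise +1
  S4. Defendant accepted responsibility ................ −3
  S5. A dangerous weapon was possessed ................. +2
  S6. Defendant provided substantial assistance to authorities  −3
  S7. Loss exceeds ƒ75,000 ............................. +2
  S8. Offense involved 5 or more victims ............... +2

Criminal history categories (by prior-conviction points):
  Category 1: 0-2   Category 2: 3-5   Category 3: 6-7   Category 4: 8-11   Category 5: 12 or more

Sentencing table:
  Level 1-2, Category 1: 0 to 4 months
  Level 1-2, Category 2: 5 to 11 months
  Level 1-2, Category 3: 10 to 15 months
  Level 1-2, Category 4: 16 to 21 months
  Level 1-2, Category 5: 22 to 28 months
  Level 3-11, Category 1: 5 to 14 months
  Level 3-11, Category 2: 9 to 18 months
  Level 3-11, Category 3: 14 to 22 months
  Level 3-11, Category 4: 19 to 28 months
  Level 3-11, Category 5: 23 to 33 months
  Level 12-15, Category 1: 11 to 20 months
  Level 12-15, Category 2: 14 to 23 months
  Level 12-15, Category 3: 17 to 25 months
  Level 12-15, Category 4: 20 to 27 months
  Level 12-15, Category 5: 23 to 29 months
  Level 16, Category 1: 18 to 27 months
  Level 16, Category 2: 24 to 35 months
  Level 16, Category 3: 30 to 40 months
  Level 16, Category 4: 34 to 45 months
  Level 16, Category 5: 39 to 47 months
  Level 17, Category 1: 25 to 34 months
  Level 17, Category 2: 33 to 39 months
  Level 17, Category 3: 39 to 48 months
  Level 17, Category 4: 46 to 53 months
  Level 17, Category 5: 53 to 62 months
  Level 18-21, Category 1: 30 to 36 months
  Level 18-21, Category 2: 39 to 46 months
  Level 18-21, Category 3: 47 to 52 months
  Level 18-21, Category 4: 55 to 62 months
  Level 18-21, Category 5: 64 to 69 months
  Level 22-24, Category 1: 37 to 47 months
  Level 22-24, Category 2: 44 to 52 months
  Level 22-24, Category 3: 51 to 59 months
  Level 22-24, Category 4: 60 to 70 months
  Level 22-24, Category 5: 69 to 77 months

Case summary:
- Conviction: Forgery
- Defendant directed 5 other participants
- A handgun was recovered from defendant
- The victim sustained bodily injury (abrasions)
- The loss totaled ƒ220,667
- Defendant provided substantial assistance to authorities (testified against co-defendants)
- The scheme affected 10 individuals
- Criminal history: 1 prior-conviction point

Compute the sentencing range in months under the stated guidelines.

37-47 months

Base offense level for forgery: 19.
S1 applies (level before this adjustment is 19 ≥ 3, so +3): 19 + 3 = 22.
S2 does not apply.
S3 applies (level before this adjustment is 22 ≥ 11, so +4): 22 + 4 = 26.
S5 applies: 26 + 2 = 28.
S6 applies: 28 − 3 = 25.
S7 applies: 25 + 2 = 27.
S8 applies: 27 + 2 = 29.
Level 29 exceeds the maximum of 24; capped at 24.
Final offense level: 24.
Criminal history: 1 prior point → Category 1 (0-2).
Level 24 falls in the 22-24 band.
Grid: Level 22-24 × Category 1 = 37-47 months.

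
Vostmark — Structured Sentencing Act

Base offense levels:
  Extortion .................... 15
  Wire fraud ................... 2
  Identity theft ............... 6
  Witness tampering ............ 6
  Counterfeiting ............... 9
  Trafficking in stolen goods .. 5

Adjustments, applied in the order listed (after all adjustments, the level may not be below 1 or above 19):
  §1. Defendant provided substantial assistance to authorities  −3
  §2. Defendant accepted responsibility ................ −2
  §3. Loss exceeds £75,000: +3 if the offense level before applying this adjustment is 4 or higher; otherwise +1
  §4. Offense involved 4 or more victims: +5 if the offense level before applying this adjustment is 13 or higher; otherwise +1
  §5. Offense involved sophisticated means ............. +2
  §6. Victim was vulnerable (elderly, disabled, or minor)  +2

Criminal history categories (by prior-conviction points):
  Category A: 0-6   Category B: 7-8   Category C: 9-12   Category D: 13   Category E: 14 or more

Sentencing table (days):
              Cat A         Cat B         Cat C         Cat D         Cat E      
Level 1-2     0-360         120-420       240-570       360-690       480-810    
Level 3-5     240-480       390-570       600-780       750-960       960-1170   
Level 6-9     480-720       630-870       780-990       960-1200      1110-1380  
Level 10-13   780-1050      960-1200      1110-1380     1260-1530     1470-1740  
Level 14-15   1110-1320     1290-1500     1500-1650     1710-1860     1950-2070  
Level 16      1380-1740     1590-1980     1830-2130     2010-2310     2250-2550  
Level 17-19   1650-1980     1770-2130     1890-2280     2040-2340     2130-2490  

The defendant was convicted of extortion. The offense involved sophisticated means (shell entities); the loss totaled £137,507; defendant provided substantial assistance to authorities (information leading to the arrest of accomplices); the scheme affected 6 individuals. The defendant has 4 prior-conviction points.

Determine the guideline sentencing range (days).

1650-1980 days

Base offense level for extortion: 15.
§1 applies: 15 − 3 = 12.
§3 applies (level before this adjustment is 12 ≥ 4, so +3): 12 + 3 = 15.
§4 applies (level before this adjustment is 15 ≥ 13, so +5): 15 + 5 = 20.
§5 applies: 20 + 2 = 22.
§6 does not apply.
Level 22 exceeds the maximum of 19; capped at 19.
Final offense level: 19.
Criminal history: 4 prior points → Category A (0-6).
Level 19 falls in the 17-19 band.
Grid: Level 17-19 × Category A = 1650-1980 days.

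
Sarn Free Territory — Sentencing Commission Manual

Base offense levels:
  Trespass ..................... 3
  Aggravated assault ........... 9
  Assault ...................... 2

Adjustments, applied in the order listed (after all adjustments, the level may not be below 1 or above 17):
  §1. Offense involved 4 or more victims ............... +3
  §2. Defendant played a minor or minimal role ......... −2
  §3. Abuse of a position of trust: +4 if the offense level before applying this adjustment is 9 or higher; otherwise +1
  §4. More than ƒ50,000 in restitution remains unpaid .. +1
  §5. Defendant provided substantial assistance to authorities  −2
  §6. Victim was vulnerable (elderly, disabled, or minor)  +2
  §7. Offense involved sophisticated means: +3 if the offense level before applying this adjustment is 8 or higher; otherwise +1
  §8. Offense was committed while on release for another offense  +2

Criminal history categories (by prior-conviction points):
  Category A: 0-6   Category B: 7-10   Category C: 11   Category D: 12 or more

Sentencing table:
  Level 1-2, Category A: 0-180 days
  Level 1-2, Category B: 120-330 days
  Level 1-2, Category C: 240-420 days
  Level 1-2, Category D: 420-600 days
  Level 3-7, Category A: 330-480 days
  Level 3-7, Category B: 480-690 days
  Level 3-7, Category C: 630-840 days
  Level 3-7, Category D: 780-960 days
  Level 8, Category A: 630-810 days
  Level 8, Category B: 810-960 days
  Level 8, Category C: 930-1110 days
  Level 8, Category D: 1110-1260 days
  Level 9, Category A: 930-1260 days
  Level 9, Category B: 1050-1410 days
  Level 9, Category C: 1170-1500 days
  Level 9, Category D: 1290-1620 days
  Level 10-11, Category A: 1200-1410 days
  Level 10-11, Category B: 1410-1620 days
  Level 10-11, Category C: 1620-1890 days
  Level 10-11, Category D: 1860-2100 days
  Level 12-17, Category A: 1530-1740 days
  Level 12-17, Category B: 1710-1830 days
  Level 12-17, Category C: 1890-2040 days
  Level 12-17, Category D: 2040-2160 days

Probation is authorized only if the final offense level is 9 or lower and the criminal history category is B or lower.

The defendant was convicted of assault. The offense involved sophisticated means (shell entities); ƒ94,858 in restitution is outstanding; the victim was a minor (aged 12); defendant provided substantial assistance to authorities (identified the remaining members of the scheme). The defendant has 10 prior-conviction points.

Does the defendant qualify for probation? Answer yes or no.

Yes

Base offense level for assault: 2.
§2 does not apply.
§4 applies: 2 + 1 = 3.
§5 applies: 3 − 2 = 1.
§6 applies: 1 + 2 = 3.
§7 applies (level before this adjustment is 3 < 8, so +1): 3 + 1 = 4.
§8 does not apply.
Final offense level: 4.
Criminal history: 10 prior points → Category B (7-10).
Level 4 falls in the 3-7 band.
Grid: Level 3-7 × Category B = 480-690 days.
Probation check: level 4 ≤ 9 and category B ≤ B → eligible.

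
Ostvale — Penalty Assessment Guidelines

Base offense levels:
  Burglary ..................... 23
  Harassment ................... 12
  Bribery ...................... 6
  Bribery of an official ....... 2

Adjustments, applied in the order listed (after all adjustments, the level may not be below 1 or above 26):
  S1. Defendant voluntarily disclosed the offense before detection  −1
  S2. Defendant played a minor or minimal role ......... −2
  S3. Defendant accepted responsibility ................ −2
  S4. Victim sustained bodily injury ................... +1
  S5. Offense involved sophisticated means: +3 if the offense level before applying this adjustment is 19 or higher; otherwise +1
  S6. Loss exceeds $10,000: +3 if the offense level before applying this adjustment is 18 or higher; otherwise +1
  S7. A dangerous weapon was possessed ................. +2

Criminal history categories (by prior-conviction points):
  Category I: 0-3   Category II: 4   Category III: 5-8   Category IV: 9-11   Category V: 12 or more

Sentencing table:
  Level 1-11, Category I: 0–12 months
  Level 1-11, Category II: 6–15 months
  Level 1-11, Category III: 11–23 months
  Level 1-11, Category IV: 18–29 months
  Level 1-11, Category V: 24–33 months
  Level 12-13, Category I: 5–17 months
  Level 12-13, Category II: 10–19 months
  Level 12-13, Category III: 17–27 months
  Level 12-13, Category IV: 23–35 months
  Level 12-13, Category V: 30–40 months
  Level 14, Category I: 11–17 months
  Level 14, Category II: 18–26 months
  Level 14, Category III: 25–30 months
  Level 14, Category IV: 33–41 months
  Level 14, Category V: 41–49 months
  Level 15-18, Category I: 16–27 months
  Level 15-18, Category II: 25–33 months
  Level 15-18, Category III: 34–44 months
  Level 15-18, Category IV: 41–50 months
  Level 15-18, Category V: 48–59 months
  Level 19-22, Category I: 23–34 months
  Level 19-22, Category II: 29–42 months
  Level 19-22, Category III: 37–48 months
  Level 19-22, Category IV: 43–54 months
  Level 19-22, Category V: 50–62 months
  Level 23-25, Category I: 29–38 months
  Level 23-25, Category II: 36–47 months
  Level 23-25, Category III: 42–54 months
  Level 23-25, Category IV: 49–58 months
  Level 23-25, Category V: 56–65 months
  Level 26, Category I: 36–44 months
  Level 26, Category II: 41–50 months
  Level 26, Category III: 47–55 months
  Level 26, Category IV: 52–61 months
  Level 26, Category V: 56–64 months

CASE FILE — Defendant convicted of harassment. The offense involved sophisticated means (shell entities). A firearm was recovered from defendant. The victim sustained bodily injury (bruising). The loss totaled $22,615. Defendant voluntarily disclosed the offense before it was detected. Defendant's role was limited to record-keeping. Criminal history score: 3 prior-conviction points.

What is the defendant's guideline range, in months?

11-17 months

Base offense level for harassment: 12.
S1 applies: 12 − 1 = 11.
S2 applies: 11 − 2 = 9.
S3 does not apply.
S4 applies: 9 + 1 = 10.
S5 applies (level before this adjustment is 10 < 19, so +1): 10 + 1 = 11.
S6 applies (level before this adjustment is 11 < 18, so +1): 11 + 1 = 12.
S7 applies: 12 + 2 = 14.
Final offense level: 14.
Criminal history: 3 prior points → Category I (0-3).
Level 14 falls in the 14 band.
Grid: Level 14 × Category I = 11-17 months.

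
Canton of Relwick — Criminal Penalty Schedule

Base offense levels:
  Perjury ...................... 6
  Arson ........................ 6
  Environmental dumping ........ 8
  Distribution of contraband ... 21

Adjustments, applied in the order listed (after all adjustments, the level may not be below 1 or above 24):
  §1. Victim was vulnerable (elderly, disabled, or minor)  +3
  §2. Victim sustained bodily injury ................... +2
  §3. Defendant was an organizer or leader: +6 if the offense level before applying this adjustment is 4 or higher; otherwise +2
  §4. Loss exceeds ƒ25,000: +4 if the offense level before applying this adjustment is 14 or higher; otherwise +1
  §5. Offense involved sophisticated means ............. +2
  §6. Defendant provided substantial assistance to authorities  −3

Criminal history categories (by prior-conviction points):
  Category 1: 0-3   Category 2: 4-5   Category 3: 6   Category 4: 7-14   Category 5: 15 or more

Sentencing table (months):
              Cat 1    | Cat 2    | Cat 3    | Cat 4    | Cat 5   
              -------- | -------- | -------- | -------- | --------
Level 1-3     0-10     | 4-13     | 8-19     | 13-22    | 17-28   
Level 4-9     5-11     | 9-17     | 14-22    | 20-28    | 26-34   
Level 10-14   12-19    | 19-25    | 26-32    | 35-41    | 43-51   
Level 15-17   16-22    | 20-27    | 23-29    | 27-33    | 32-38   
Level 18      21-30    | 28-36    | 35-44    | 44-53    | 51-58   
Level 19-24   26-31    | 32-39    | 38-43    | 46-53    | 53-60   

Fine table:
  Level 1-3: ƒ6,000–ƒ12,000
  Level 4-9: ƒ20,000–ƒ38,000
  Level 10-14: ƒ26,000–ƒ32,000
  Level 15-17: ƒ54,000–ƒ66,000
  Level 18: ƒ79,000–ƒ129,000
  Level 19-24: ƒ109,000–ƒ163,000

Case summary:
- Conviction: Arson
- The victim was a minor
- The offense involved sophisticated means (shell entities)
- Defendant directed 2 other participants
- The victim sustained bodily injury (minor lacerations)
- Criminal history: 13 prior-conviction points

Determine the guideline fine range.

ƒ109,000–ƒ163,000

Base offense level for arson: 6.
§1 applies: 6 + 3 = 9.
§2 applies: 9 + 2 = 11.
§3 applies (level before this adjustment is 11 ≥ 4, so +6): 11 + 6 = 17.
§4 does not apply.
§5 applies: 17 + 2 = 19.
§6 does not apply.
Final offense level: 19.
Level 19 falls in the 19-24 band.
Fine table: Level 19-24 → ƒ109,000–ƒ163,000.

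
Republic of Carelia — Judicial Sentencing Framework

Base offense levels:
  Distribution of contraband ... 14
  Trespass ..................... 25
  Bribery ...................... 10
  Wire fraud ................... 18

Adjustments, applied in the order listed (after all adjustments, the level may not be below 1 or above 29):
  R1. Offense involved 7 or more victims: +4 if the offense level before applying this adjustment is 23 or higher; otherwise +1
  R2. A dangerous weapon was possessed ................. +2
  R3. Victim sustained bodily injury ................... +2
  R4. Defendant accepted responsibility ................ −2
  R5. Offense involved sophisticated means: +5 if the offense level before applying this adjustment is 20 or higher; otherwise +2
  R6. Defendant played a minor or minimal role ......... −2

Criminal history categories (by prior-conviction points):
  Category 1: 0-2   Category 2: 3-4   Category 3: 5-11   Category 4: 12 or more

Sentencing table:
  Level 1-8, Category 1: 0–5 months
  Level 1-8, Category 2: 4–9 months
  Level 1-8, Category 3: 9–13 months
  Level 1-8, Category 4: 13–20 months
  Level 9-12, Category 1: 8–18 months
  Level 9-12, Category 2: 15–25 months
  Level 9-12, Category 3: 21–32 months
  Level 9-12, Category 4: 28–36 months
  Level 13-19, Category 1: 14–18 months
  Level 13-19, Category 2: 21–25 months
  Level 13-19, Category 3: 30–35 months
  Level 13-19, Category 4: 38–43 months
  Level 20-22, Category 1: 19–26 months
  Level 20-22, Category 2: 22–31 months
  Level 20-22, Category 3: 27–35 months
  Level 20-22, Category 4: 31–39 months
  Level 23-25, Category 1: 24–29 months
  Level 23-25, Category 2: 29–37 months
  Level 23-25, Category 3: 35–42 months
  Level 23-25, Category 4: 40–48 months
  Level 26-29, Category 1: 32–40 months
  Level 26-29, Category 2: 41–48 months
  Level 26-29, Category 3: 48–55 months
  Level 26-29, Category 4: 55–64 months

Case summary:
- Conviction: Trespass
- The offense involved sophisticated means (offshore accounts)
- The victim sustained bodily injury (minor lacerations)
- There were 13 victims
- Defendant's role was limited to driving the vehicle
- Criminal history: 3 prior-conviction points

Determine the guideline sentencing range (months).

41-48 months

Base offense level for trespass: 25.
R1 applies (level before this adjustment is 25 ≥ 23, so +4): 25 + 4 = 29.
R3 applies: 29 + 2 = 31.
R4 does not apply.
R5 applies (level before this adjustment is 31 ≥ 20, so +5): 31 + 5 = 36.
R6 applies: 36 − 2 = 34.
Level 34 exceeds the maximum of 29; capped at 29.
Final offense level: 29.
Criminal history: 3 prior points → Category 2 (3-4).
Level 29 falls in the 26-29 band.
Grid: Level 26-29 × Category 2 = 41-48 months.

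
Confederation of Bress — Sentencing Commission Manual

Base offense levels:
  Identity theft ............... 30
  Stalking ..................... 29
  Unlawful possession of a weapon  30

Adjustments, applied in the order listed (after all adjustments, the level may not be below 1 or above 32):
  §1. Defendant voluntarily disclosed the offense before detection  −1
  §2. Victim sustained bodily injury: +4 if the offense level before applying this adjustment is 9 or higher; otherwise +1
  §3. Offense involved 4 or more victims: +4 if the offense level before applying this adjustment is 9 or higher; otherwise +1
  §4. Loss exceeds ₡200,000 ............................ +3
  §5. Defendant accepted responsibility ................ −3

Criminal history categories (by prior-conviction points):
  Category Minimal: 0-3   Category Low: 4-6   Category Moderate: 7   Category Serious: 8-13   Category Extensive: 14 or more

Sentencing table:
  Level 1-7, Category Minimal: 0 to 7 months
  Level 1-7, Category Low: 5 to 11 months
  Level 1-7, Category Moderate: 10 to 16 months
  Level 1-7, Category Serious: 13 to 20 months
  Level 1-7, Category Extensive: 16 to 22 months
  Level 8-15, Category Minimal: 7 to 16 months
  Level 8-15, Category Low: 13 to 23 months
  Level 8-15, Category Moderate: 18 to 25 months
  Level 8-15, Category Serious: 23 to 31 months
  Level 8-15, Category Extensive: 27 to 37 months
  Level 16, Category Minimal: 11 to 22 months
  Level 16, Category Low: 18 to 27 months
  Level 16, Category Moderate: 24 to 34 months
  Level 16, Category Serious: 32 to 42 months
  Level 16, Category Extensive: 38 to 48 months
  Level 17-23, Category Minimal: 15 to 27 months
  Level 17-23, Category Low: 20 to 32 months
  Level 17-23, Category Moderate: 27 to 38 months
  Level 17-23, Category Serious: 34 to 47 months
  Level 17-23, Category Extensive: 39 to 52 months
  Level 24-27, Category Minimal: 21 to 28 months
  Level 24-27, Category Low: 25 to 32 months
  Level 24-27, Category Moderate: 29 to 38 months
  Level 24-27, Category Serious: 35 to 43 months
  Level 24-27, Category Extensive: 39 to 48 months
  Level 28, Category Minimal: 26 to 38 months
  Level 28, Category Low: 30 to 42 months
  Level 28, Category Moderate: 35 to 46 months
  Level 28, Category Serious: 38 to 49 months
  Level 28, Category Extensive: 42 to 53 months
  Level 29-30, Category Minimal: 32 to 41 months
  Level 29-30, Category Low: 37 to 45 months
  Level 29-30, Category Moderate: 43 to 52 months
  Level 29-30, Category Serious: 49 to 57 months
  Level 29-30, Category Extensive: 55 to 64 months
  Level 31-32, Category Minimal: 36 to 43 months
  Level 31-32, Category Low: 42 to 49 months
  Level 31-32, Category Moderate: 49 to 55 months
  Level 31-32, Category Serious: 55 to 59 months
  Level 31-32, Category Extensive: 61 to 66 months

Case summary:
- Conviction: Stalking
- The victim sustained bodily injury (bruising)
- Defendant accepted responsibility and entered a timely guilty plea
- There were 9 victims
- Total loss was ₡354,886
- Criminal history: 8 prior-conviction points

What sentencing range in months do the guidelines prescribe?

Base offense level for stalking: 29.
§2 applies (level before this adjustment is 29 ≥ 9, so +4): 29 + 4 = 33.
§3 applies (level before this adjustment is 33 ≥ 9, so +4): 33 + 4 = 37.
§4 applies: 37 + 3 = 40.
§5 applies: 40 − 3 = 37.
Level 37 exceeds the maximum of 32; capped at 32.
Final offense level: 32.
Criminal history: 8 prior points → Category Serious (8-13).
Level 32 falls in the 31-32 band.
Grid: Level 31-32 × Category Serious = 55-59 months.

55-59 months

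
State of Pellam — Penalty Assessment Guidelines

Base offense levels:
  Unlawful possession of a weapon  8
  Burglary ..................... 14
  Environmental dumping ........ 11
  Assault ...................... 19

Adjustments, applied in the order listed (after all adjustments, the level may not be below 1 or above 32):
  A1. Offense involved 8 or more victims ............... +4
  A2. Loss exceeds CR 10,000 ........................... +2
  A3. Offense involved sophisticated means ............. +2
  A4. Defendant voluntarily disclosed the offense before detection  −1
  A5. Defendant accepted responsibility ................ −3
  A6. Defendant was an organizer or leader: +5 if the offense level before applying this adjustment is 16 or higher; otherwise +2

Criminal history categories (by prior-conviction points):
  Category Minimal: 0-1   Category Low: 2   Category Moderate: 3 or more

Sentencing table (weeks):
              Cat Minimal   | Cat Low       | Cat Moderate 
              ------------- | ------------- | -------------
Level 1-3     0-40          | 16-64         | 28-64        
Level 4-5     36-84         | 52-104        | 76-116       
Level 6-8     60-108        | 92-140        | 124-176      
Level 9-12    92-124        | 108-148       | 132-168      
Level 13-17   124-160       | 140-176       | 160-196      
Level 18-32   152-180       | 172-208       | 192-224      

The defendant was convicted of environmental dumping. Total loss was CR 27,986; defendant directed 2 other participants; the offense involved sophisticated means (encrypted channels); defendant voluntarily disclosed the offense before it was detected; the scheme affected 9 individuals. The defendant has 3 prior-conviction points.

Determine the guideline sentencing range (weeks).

Base offense level for environmental dumping: 11.
A1 applies: 11 + 4 = 15.
A2 applies: 15 + 2 = 17.
A3 applies: 17 + 2 = 19.
A4 applies: 19 − 1 = 18.
A6 applies (level before this adjustment is 18 ≥ 16, so +5): 18 + 5 = 23.
Final offense level: 23.
Criminal history: 3 prior points → Category Moderate (3+).
Level 23 falls in the 18-32 band.
Grid: Level 18-32 × Category Moderate = 192-224 weeks.

192-224 weeks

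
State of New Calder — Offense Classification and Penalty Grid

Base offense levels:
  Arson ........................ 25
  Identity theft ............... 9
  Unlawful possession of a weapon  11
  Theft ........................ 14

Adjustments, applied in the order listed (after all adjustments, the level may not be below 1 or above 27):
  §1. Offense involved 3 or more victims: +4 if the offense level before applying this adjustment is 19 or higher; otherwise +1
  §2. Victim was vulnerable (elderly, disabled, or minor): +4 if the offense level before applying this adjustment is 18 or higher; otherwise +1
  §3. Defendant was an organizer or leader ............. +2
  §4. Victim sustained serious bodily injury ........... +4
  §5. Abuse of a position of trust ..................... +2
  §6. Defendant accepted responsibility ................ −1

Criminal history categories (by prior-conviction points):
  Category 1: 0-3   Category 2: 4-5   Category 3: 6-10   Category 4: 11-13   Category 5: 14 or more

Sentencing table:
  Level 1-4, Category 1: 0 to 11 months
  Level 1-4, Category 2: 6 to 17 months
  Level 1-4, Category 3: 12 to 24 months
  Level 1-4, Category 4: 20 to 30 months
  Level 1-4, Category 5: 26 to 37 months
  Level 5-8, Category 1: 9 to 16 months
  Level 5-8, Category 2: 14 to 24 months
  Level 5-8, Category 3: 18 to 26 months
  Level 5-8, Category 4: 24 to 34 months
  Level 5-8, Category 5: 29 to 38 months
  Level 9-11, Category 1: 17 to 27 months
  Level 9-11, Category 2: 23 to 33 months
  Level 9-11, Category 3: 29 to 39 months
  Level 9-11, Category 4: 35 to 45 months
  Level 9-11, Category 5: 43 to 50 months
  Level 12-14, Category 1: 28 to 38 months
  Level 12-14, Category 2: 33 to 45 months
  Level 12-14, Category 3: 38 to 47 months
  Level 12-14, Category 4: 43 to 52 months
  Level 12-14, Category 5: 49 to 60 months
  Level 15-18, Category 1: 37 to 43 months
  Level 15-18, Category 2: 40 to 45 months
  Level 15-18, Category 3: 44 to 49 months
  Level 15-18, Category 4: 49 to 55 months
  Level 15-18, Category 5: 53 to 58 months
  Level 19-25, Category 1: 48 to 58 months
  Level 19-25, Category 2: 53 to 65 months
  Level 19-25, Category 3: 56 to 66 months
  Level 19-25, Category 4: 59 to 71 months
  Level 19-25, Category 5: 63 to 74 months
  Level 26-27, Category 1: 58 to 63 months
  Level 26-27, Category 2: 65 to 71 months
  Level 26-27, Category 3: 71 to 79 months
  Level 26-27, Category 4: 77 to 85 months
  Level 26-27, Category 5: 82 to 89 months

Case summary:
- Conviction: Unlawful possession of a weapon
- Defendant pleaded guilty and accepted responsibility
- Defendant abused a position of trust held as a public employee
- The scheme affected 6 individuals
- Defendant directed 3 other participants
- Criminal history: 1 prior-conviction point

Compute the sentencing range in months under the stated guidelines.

37-43 months

Base offense level for unlawful possession of a weapon: 11.
§1 applies (level before this adjustment is 11 < 19, so +1): 11 + 1 = 12.
§2 does not apply.
§3 applies: 12 + 2 = 14.
§5 applies: 14 + 2 = 16.
§6 applies: 16 − 1 = 15.
Final offense level: 15.
Criminal history: 1 prior point → Category 1 (0-3).
Level 15 falls in the 15-18 band.
Grid: Level 15-18 × Category 1 = 37-43 months.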